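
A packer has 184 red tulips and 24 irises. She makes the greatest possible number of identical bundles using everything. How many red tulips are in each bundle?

23

Number of bundles = gcd(184, 24).
184 = 2^3 × 23
24 = 2^3 × 3
gcd(184, 24) = 2^3 = 8.
red tulips per bundle = 184 / 8 = 23.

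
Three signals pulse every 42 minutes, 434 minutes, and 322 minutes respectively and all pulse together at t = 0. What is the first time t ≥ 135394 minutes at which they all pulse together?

149730 minutes

Joint pulses occur at multiples of LCM(42, 434, 322).
42 = 2 × 3 × 7
434 = 2 × 7 × 31
322 = 2 × 7 × 23
LCM(42, 434, 322) = 2 × 3 × 7 × 23 × 31 = 29946.
Smallest multiple of 29946 that is ≥ 135394: ⌈135394/29946⌉ × 29946 = 5 × 29946 = 149730.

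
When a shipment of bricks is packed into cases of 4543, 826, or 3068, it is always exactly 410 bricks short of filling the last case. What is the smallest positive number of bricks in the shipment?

235826

Being 410 short of a full case of size k means N ≡ −410 (mod k), i.e. N + 410 is a multiple of each size.
4543 = 7 × 11 × 59
826 = 2 × 7 × 59
3068 = 2^2 × 13 × 59
LCM(4543, 826, 3068) = 2^2 × 7 × 11 × 13 × 59 = 236236.
Smallest positive N is 236236 − 410 = 235826.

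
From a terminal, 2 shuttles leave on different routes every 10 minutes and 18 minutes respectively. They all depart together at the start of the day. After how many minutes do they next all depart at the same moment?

The first simultaneous occurrence is after LCM of the individual periods.
10 = 2 × 5
18 = 2 × 3^2
LCM(10, 18) = 2 × 3^2 × 5 = 90.

90 minutes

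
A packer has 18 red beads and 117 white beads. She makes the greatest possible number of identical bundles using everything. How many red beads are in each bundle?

2

Number of bundles = gcd(18, 117).
18 = 2 × 3^2
117 = 3^2 × 13
gcd(18, 117) = 3^2 = 9.
red beads per bundle = 18 / 9 = 2.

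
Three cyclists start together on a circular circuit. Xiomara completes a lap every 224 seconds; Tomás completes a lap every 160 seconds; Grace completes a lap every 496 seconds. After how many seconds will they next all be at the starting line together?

The first simultaneous occurrence is after LCM of the individual periods.
224 = 2^5 × 7
160 = 2^5 × 5
496 = 2^4 × 31
LCM(224, 160, 496) = 2^5 × 5 × 7 × 31 = 34720.

34720 seconds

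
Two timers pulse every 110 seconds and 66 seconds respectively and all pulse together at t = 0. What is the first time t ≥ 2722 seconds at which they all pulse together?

Joint pulses occur at multiples of LCM(110, 66).
110 = 2 × 5 × 11
66 = 2 × 3 × 11
LCM(110, 66) = 2 × 3 × 5 × 11 = 330.
Smallest multiple of 330 that is ≥ 2722: ⌈2722/330⌉ × 330 = 9 × 330 = 2970.

2970 seconds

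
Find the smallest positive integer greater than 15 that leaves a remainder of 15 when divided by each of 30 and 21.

225

N − 15 must be a common multiple of 30 and 21.
30 = 2 × 3 × 5
21 = 3 × 7
LCM(30, 21) = 2 × 3 × 5 × 7 = 210.
Smallest N > 15 is LCM + 15 = 210 + 15 = 225.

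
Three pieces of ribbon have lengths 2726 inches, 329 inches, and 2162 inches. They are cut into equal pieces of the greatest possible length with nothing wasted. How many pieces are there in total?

111

Piece length = gcd(2726, 329, 2162).
2726 = 2 × 29 × 47
329 = 7 × 47
2162 = 2 × 23 × 47
gcd(2726, 329, 2162) = 47.
Total pieces = 2726/47 + 329/47 + 2162/47 = 58 + 7 + 46 = 111.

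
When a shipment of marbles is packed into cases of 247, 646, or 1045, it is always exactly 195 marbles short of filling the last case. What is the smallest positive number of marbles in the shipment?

Being 195 short of a full case of size k means N ≡ −195 (mod k), i.e. N + 195 is a multiple of each size.
247 = 13 × 19
646 = 2 × 17 × 19
1045 = 5 × 11 × 19
LCM(247, 646, 1045) = 2 × 5 × 11 × 13 × 17 × 19 = 461890.
Smallest positive N is 461890 − 195 = 461695.

461695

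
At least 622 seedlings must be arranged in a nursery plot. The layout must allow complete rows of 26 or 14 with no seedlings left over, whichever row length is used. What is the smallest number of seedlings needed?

728

The number of seedlings must be a common multiple of 26 and 14, so a multiple of their LCM.
26 = 2 × 13
14 = 2 × 7
LCM(26, 14) = 2 × 7 × 13 = 182.
Smallest multiple of 182 that is ≥ 622: ⌈622/182⌉ × 182 = 4 × 182 = 728.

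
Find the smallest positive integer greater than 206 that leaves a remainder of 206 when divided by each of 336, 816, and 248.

177278

N − 206 must be a common multiple of 336, 816, and 248.
336 = 2^4 × 3 × 7
816 = 2^4 × 3 × 17
248 = 2^3 × 31
LCM(336, 816, 248) = 2^4 × 3 × 7 × 17 × 31 = 177072.
Smallest N > 206 is LCM + 206 = 177072 + 206 = 177278.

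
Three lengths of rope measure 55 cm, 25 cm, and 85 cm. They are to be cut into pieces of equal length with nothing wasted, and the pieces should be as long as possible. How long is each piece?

Each piece length must divide every original length, so the longest possible is gcd(55, 25, 85).
55 = 5 × 11
25 = 5^2
85 = 5 × 17
gcd(55, 25, 85) = 5.

5 cm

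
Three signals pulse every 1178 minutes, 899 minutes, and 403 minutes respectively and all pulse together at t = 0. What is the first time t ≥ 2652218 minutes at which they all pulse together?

2664636 minutes

Joint pulses occur at multiples of LCM(1178, 899, 403).
1178 = 2 × 19 × 31
899 = 29 × 31
403 = 13 × 31
LCM(1178, 899, 403) = 2 × 13 × 19 × 29 × 31 = 444106.
Smallest multiple of 444106 that is ≥ 2652218: ⌈2652218/444106⌉ × 444106 = 6 × 444106 = 2664636.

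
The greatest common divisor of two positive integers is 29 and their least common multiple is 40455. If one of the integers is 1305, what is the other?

For two integers, gcd × lcm = product, so the other is (29 × 40455) / 1305 = 1173195 / 1305 = 899.

899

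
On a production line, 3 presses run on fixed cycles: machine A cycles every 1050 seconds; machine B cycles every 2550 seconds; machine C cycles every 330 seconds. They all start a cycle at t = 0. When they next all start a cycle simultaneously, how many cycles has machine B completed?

77 cycles

The first common completion time is the LCM of the periods.
1050 = 2 × 3 × 5^2 × 7
2550 = 2 × 3 × 5^2 × 17
330 = 2 × 3 × 5 × 11
LCM(1050, 2550, 330) = 2 × 3 × 5^2 × 7 × 11 × 17 = 196350.
Cycles for period 2550: 196350 / 2550 = 77.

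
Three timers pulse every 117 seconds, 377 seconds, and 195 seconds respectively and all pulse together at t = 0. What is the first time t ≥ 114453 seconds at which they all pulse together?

118755 seconds

Joint pulses occur at multiples of LCM(117, 377, 195).
117 = 3^2 × 13
377 = 13 × 29
195 = 3 × 5 × 13
LCM(117, 377, 195) = 3^2 × 5 × 13 × 29 = 16965.
Smallest multiple of 16965 that is ≥ 114453: ⌈114453/16965⌉ × 16965 = 7 × 16965 = 118755.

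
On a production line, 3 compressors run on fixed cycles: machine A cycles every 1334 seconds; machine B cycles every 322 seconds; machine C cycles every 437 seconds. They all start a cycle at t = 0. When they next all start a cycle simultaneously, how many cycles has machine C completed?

All finish a whole number of cycles simultaneously at t = LCM of the periods.
1334 = 2 × 23 × 29
322 = 2 × 7 × 23
437 = 19 × 23
LCM(1334, 322, 437) = 2 × 7 × 19 × 23 × 29 = 177422.
Cycles for period 437: 177422 / 437 = 406.

406 cycles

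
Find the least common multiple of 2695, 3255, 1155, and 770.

2695 = 5 × 7^2 × 11
3255 = 3 × 5 × 7 × 31
1155 = 3 × 5 × 7 × 11
770 = 2 × 5 × 7 × 11
LCM(2695, 3255, 1155, 770) = 2 × 3 × 5 × 7^2 × 11 × 31 = 501270.

501270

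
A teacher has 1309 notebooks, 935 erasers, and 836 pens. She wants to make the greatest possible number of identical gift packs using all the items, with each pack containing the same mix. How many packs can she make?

11 packs

The pack count must divide each quantity, so the greatest is gcd(1309, 935, 836).
1309 = 7 × 11 × 17
935 = 5 × 11 × 17
836 = 2^2 × 11 × 19
gcd(1309, 935, 836) = 11.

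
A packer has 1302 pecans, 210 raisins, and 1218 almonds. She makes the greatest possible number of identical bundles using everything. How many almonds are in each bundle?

Number of bundles = gcd(1302, 210, 1218).
1302 = 2 × 3 × 7 × 31
210 = 2 × 3 × 5 × 7
1218 = 2 × 3 × 7 × 29
gcd(1302, 210, 1218) = 2 × 3 × 7 = 42.
almonds per bundle = 1218 / 42 = 29.

29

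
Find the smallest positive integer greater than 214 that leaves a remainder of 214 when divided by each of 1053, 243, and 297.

N − 214 must be a common multiple of 1053, 243, and 297.
1053 = 3^4 × 13
243 = 3^5
297 = 3^3 × 11
LCM(1053, 243, 297) = 3^5 × 11 × 13 = 34749.
Smallest N > 214 is LCM + 214 = 34749 + 214 = 34963.

34963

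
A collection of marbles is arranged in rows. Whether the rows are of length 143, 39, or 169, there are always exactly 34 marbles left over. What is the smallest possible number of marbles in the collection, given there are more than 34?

5611

N − 34 must be a common multiple of 143, 39, and 169.
143 = 11 × 13
39 = 3 × 13
169 = 13^2
LCM(143, 39, 169) = 3 × 11 × 13^2 = 5577.
Smallest N > 34 is LCM + 34 = 5577 + 34 = 5611.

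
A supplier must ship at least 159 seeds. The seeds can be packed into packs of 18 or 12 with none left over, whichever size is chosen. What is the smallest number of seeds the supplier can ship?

180

The number of seeds must be a common multiple of 18 and 12, so a multiple of their LCM.
18 = 2 × 3^2
12 = 2^2 × 3
LCM(18, 12) = 2^2 × 3^2 = 36.
Smallest multiple of 36 that is ≥ 159: ⌈159/36⌉ × 36 = 5 × 36 = 180.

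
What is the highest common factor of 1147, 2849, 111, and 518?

37

1147 = 31 × 37
2849 = 7 × 11 × 37
111 = 3 × 37
518 = 2 × 7 × 37
gcd(1147, 2849, 111, 518) = 37.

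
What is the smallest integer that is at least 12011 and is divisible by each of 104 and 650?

The integer must be a common multiple of 104 and 650, so a multiple of their LCM.
104 = 2^3 × 13
650 = 2 × 5^2 × 13
LCM(104, 650) = 2^3 × 5^2 × 13 = 2600.
Smallest multiple of 2600 that is ≥ 12011: ⌈12011/2600⌉ × 2600 = 5 × 2600 = 13000.

13000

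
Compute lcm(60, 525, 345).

48300

60 = 2^2 × 3 × 5
525 = 3 × 5^2 × 7
345 = 3 × 5 × 23
LCM(60, 525, 345) = 2^2 × 3 × 5^2 × 7 × 23 = 48300.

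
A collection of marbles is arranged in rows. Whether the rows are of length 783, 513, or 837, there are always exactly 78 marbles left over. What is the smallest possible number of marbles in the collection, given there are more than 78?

N − 78 must be a common multiple of 783, 513, and 837.
783 = 3^3 × 29
513 = 3^3 × 19
837 = 3^3 × 31
LCM(783, 513, 837) = 3^3 × 19 × 29 × 31 = 461187.
Smallest N > 78 is LCM + 78 = 461187 + 78 = 461265.

461265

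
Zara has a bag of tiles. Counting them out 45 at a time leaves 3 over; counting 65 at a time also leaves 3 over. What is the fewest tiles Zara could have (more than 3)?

588

N − 3 must be a common multiple of 45 and 65.
45 = 3^2 × 5
65 = 5 × 13
LCM(45, 65) = 3^2 × 5 × 13 = 585.
Smallest N > 3 is LCM + 3 = 585 + 3 = 588.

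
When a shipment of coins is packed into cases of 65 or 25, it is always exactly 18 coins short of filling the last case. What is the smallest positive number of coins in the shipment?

Being 18 short of a full case of size k means N ≡ −18 (mod k), i.e. N + 18 is a multiple of each size.
65 = 5 × 13
25 = 5^2
LCM(65, 25) = 5^2 × 13 = 325.
Smallest positive N is 325 − 18 = 307.

307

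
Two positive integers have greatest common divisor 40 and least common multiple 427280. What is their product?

For any two positive integers, gcd × lcm = product = 40 × 427280 = 17091200.

17091200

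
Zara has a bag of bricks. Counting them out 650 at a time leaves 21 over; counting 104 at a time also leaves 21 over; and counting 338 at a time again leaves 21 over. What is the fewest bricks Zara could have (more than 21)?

N − 21 must be a common multiple of 650, 104, and 338.
650 = 2 × 5^2 × 13
104 = 2^3 × 13
338 = 2 × 13^2
LCM(650, 104, 338) = 2^3 × 5^2 × 13^2 = 33800.
Smallest N > 21 is LCM + 21 = 33800 + 21 = 33821.

33821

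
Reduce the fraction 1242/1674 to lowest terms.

23/31

1242 = 2 × 3^3 × 23
1674 = 2 × 3^3 × 31
gcd(1242, 1674) = 2 × 3^3 = 54.
Divide numerator and denominator by 54: 1242/1674 = 23/31.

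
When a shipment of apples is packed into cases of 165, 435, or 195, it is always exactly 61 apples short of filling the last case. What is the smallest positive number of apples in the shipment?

62144

Being 61 short of a full case of size k means N ≡ −61 (mod k), i.e. N + 61 is a multiple of each size.
165 = 3 × 5 × 11
435 = 3 × 5 × 29
195 = 3 × 5 × 13
LCM(165, 435, 195) = 3 × 5 × 11 × 13 × 29 = 62205.
Smallest positive N is 62205 − 61 = 62144.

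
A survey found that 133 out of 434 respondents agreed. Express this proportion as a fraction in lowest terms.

133 = 7 × 19
434 = 2 × 7 × 31
gcd(133, 434) = 7.
Divide numerator and denominator by 7: 133/434 = 19/62.

19/62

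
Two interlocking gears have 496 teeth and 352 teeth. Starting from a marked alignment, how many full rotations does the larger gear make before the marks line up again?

All finish a whole number of cycles simultaneously at t = LCM of the periods.
496 = 2^4 × 31
352 = 2^5 × 11
LCM(496, 352) = 2^5 × 11 × 31 = 10912.
Rotations for period 496: 10912 / 496 = 22.

22 rotations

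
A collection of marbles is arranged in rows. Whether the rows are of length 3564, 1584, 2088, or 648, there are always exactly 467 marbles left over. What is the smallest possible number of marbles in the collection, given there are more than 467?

413891

N − 467 must be a common multiple of 3564, 1584, 2088, and 648.
3564 = 2^2 × 3^4 × 11
1584 = 2^4 × 3^2 × 11
2088 = 2^3 × 3^2 × 29
648 = 2^3 × 3^4
LCM(3564, 1584, 2088, 648) = 2^4 × 3^4 × 11 × 29 = 413424.
Smallest N > 467 is LCM + 467 = 413424 + 467 = 413891.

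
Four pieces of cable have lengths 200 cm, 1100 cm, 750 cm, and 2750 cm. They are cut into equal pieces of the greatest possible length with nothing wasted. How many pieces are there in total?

Piece length = gcd(200, 1100, 750, 2750).
200 = 2^3 × 5^2
1100 = 2^2 × 5^2 × 11
750 = 2 × 3 × 5^3
2750 = 2 × 5^3 × 11
gcd(200, 1100, 750, 2750) = 2 × 5^2 = 50.
Total pieces = 200/50 + 1100/50 + 750/50 + 2750/50 = 4 + 22 + 15 + 55 = 96.

96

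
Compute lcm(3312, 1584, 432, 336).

3312 = 2^4 × 3^2 × 23
1584 = 2^4 × 3^2 × 11
432 = 2^4 × 3^3
336 = 2^4 × 3 × 7
LCM(3312, 1584, 432, 336) = 2^4 × 3^3 × 7 × 11 × 23 = 765072.

765072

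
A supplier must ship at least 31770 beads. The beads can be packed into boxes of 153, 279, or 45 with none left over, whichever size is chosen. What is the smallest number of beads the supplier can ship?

47430

The number of beads must be a common multiple of 153, 279, and 45, so a multiple of their LCM.
153 = 3^2 × 17
279 = 3^2 × 31
45 = 3^2 × 5
LCM(153, 279, 45) = 3^2 × 5 × 17 × 31 = 23715.
Smallest multiple of 23715 that is ≥ 31770: ⌈31770/23715⌉ × 23715 = 2 × 23715 = 47430.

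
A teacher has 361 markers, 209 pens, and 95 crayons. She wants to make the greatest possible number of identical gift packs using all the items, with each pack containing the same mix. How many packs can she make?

19 packs

The pack count must divide each quantity, so the greatest is gcd(361, 209, 95).
361 = 19^2
209 = 11 × 19
95 = 5 × 19
gcd(361, 209, 95) = 19.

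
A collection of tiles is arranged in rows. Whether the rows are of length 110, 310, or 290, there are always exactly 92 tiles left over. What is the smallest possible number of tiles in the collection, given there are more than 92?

98982

N − 92 must be a common multiple of 110, 310, and 290.
110 = 2 × 5 × 11
310 = 2 × 5 × 31
290 = 2 × 5 × 29
LCM(110, 310, 290) = 2 × 5 × 11 × 29 × 31 = 98890.
Smallest N > 92 is LCM + 92 = 98890 + 92 = 98982.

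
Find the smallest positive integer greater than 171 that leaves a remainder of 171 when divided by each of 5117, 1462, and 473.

N − 171 must be a common multiple of 5117, 1462, and 473.
5117 = 7 × 17 × 43
1462 = 2 × 17 × 43
473 = 11 × 43
LCM(5117, 1462, 473) = 2 × 7 × 11 × 17 × 43 = 112574.
Smallest N > 171 is LCM + 171 = 112574 + 171 = 112745.

112745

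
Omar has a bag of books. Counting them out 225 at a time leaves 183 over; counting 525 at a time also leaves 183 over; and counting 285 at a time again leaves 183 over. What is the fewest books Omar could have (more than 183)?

N − 183 must be a common multiple of 225, 525, and 285.
225 = 3^2 × 5^2
525 = 3 × 5^2 × 7
285 = 3 × 5 × 19
LCM(225, 525, 285) = 3^2 × 5^2 × 7 × 19 = 29925.
Smallest N > 183 is LCM + 183 = 29925 + 183 = 30108.

30108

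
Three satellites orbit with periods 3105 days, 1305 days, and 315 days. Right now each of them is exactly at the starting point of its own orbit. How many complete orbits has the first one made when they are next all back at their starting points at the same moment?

The first common completion time is the LCM of the periods.
3105 = 3^3 × 5 × 23
1305 = 3^2 × 5 × 29
315 = 3^2 × 5 × 7
LCM(3105, 1305, 315) = 3^3 × 5 × 7 × 23 × 29 = 630315.
Orbits for period 3105: 630315 / 3105 = 203.

203 orbits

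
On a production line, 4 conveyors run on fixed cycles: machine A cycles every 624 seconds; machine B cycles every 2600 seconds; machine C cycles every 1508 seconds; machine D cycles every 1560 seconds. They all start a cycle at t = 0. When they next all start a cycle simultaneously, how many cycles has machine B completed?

174 cycles

The first common completion time is the LCM of the periods.
624 = 2^4 × 3 × 13
2600 = 2^3 × 5^2 × 13
1508 = 2^2 × 13 × 29
1560 = 2^3 × 3 × 5 × 13
LCM(624, 2600, 1508, 1560) = 2^4 × 3 × 5^2 × 13 × 29 = 452400.
Cycles for period 2600: 452400 / 2600 = 174.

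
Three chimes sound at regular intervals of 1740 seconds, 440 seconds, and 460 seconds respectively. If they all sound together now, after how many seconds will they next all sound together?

We need the least common multiple of the intervals.
1740 = 2^2 × 3 × 5 × 29
440 = 2^3 × 5 × 11
460 = 2^2 × 5 × 23
LCM(1740, 440, 460) = 2^3 × 3 × 5 × 11 × 23 × 29 = 880440.

880440 seconds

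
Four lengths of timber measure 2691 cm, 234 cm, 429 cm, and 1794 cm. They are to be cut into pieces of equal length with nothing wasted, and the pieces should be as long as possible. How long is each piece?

39 cm

Each piece length must divide every original length, so the longest possible is gcd(2691, 234, 429, 1794).
2691 = 3^2 × 13 × 23
234 = 2 × 3^2 × 13
429 = 3 × 11 × 13
1794 = 2 × 3 × 13 × 23
gcd(2691, 234, 429, 1794) = 3 × 13 = 39.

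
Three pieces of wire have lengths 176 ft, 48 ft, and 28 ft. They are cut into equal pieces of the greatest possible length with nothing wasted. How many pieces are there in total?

63

Piece length = gcd(176, 48, 28).
176 = 2^4 × 11
48 = 2^4 × 3
28 = 2^2 × 7
gcd(176, 48, 28) = 2^2 = 4.
Total pieces = 176/4 + 48/4 + 28/4 = 44 + 12 + 7 = 63.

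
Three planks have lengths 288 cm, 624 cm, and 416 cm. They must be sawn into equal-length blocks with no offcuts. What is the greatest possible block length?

This is the greatest common divisor of 288, 624, and 416.
288 = 2^5 × 3^2
624 = 2^4 × 3 × 13
416 = 2^5 × 13
gcd(288, 624, 416) = 2^4 = 16.

16 cm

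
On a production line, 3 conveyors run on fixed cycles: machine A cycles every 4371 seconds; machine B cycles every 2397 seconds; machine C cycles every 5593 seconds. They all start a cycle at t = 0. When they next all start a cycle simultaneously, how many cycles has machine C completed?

The first common completion time is the LCM of the periods.
4371 = 3 × 31 × 47
2397 = 3 × 17 × 47
5593 = 7 × 17 × 47
LCM(4371, 2397, 5593) = 3 × 7 × 17 × 31 × 47 = 520149.
Cycles for period 5593: 520149 / 5593 = 93.

93 cycles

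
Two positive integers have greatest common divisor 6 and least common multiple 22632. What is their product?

For any two positive integers, gcd × lcm = product = 6 × 22632 = 135792.

135792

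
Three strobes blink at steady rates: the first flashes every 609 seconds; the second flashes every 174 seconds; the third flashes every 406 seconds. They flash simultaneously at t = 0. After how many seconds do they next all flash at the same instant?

We need the least common multiple of the intervals.
609 = 3 × 7 × 29
174 = 2 × 3 × 29
406 = 2 × 7 × 29
LCM(609, 174, 406) = 2 × 3 × 7 × 29 = 1218.

1218 seconds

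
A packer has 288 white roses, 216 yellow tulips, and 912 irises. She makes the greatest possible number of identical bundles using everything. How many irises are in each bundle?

Number of bundles = gcd(288, 216, 912).
288 = 2^5 × 3^2
216 = 2^3 × 3^3
912 = 2^4 × 3 × 19
gcd(288, 216, 912) = 2^3 × 3 = 24.
irises per bundle = 912 / 24 = 38.

38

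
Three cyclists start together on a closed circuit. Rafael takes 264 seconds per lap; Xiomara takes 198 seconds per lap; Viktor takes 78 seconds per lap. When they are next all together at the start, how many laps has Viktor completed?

132 laps

All finish a whole number of cycles simultaneously at t = LCM of the periods.
264 = 2^3 × 3 × 11
198 = 2 × 3^2 × 11
78 = 2 × 3 × 13
LCM(264, 198, 78) = 2^3 × 3^2 × 11 × 13 = 10296.
Laps for period 78: 10296 / 78 = 132.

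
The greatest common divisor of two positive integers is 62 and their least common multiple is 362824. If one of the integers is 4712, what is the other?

4774

For two integers, gcd × lcm = product, so the other is (62 × 362824) / 4712 = 22495088 / 4712 = 4774.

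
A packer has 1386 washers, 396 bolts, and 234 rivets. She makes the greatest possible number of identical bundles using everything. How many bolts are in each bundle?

Number of bundles = gcd(1386, 396, 234).
1386 = 2 × 3^2 × 7 × 11
396 = 2^2 × 3^2 × 11
234 = 2 × 3^2 × 13
gcd(1386, 396, 234) = 2 × 3^2 = 18.
bolts per bundle = 396 / 18 = 22.

22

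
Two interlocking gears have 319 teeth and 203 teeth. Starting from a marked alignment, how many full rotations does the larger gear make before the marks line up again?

7 rotations

The first common completion time is the LCM of the periods.
319 = 11 × 29
203 = 7 × 29
LCM(319, 203) = 7 × 11 × 29 = 2233.
Rotations for period 319: 2233 / 319 = 7.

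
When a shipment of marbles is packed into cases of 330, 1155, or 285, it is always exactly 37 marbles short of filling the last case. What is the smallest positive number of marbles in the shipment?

43853

Being 37 short of a full case of size k means N ≡ −37 (mod k), i.e. N + 37 is a multiple of each size.
330 = 2 × 3 × 5 × 11
1155 = 3 × 5 × 7 × 11
285 = 3 × 5 × 19
LCM(330, 1155, 285) = 2 × 3 × 5 × 7 × 11 × 19 = 43890.
Smallest positive N is 43890 − 37 = 43853.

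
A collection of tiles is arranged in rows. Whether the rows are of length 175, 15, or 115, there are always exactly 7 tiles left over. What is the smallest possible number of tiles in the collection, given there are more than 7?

N − 7 must be a common multiple of 175, 15, and 115.
175 = 5^2 × 7
15 = 3 × 5
115 = 5 × 23
LCM(175, 15, 115) = 3 × 5^2 × 7 × 23 = 12075.
Smallest N > 7 is LCM + 7 = 12075 + 7 = 12082.

12082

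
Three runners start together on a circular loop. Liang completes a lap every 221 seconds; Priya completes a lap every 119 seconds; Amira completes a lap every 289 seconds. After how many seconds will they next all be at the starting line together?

They coincide at every common multiple of the periods; the first is the LCM.
221 = 13 × 17
119 = 7 × 17
289 = 17^2
LCM(221, 119, 289) = 7 × 13 × 17^2 = 26299.

26299 seconds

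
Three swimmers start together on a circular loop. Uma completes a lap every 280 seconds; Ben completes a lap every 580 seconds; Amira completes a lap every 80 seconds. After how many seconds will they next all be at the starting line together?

We need the least common multiple of the intervals.
280 = 2^3 × 5 × 7
580 = 2^2 × 5 × 29
80 = 2^4 × 5
LCM(280, 580, 80) = 2^4 × 5 × 7 × 29 = 16240.

16240 seconds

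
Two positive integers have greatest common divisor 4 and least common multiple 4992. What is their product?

For any two positive integers, gcd × lcm = product = 4 × 4992 = 19968.

19968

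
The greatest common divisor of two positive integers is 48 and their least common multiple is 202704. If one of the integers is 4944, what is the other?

1968

For two integers, gcd × lcm = product, so the other is (48 × 202704) / 4944 = 9729792 / 4944 = 1968.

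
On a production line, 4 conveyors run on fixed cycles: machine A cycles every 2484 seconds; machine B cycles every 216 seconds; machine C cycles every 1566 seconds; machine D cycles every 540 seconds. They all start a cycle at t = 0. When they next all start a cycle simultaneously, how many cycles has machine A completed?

All finish a whole number of cycles simultaneously at t = LCM of the periods.
2484 = 2^2 × 3^3 × 23
216 = 2^3 × 3^3
1566 = 2 × 3^3 × 29
540 = 2^2 × 3^3 × 5
LCM(2484, 216, 1566, 540) = 2^3 × 3^3 × 5 × 23 × 29 = 720360.
Cycles for period 2484: 720360 / 2484 = 290.

290 cycles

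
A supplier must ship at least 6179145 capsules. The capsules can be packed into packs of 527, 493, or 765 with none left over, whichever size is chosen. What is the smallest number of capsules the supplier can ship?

6189615

The number of capsules must be a common multiple of 527, 493, and 765, so a multiple of their LCM.
527 = 17 × 31
493 = 17 × 29
765 = 3^2 × 5 × 17
LCM(527, 493, 765) = 3^2 × 5 × 17 × 29 × 31 = 687735.
Smallest multiple of 687735 that is ≥ 6179145: ⌈6179145/687735⌉ × 687735 = 9 × 687735 = 6189615.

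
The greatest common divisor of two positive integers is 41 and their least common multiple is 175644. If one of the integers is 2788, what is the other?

For two integers, gcd × lcm = product, so the other is (41 × 175644) / 2788 = 7201404 / 2788 = 2583.

2583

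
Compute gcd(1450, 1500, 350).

50

1450 = 2 × 5^2 × 29
1500 = 2^2 × 3 × 5^3
350 = 2 × 5^2 × 7
gcd(1450, 1500, 350) = 2 × 5^2 = 50.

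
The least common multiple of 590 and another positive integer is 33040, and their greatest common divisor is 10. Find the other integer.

gcd × lcm = product of the two integers, so the other integer is (10 × 33040) / 590 = 560.

560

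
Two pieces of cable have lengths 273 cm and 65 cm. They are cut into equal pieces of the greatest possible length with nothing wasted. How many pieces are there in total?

26

Piece length = gcd(273, 65).
273 = 3 × 7 × 13
65 = 5 × 13
gcd(273, 65) = 13.
Total pieces = 273/13 + 65/13 = 21 + 5 = 26.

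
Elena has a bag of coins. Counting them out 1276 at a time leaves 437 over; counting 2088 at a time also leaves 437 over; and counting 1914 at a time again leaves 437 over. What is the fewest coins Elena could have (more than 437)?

N − 437 must be a common multiple of 1276, 2088, and 1914.
1276 = 2^2 × 11 × 29
2088 = 2^3 × 3^2 × 29
1914 = 2 × 3 × 11 × 29
LCM(1276, 2088, 1914) = 2^3 × 3^2 × 11 × 29 = 22968.
Smallest N > 437 is LCM + 437 = 22968 + 437 = 23405.

23405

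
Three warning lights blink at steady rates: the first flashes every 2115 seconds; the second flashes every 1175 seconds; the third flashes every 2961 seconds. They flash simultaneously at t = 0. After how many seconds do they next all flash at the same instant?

74025 seconds

The first simultaneous occurrence is after LCM of the individual periods.
2115 = 3^2 × 5 × 47
1175 = 5^2 × 47
2961 = 3^2 × 7 × 47
LCM(2115, 1175, 2961) = 3^2 × 5^2 × 7 × 47 = 74025.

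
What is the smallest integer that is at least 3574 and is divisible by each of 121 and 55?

3630

The integer must be a common multiple of 121 and 55, so a multiple of their LCM.
121 = 11^2
55 = 5 × 11
LCM(121, 55) = 5 × 11^2 = 605.
Smallest multiple of 605 that is ≥ 3574: ⌈3574/605⌉ × 605 = 6 × 605 = 3630.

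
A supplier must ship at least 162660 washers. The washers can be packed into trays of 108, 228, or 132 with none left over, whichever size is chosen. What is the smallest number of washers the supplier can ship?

The number of washers must be a common multiple of 108, 228, and 132, so a multiple of their LCM.
108 = 2^2 × 3^3
228 = 2^2 × 3 × 19
132 = 2^2 × 3 × 11
LCM(108, 228, 132) = 2^2 × 3^3 × 11 × 19 = 22572.
Smallest multiple of 22572 that is ≥ 162660: ⌈162660/22572⌉ × 22572 = 8 × 22572 = 180576.

180576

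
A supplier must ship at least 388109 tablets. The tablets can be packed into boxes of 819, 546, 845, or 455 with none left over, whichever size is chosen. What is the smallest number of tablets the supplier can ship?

The number of tablets must be a common multiple of 819, 546, 845, and 455, so a multiple of their LCM.
819 = 3^2 × 7 × 13
546 = 2 × 3 × 7 × 13
845 = 5 × 13^2
455 = 5 × 7 × 13
LCM(819, 546, 845, 455) = 2 × 3^2 × 5 × 7 × 13^2 = 106470.
Smallest multiple of 106470 that is ≥ 388109: ⌈388109/106470⌉ × 106470 = 4 × 106470 = 425880.

425880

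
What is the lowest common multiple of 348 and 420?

348 = 2^2 × 3 × 29
420 = 2^2 × 3 × 5 × 7
LCM(348, 420) = 2^2 × 3 × 5 × 7 × 29 = 12180.

12180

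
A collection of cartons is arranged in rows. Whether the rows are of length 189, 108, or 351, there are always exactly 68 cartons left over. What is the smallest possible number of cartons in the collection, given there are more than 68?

N − 68 must be a common multiple of 189, 108, and 351.
189 = 3^3 × 7
108 = 2^2 × 3^3
351 = 3^3 × 13
LCM(189, 108, 351) = 2^2 × 3^3 × 7 × 13 = 9828.
Smallest N > 68 is LCM + 68 = 9828 + 68 = 9896.

9896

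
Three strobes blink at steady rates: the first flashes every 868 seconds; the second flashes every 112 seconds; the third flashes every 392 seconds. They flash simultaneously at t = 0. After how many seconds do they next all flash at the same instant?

24304 seconds

We need the least common multiple of the intervals.
868 = 2^2 × 7 × 31
112 = 2^4 × 7
392 = 2^3 × 7^2
LCM(868, 112, 392) = 2^4 × 7^2 × 31 = 24304.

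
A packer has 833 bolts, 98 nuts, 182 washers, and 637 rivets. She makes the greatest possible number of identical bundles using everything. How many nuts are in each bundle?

Number of bundles = gcd(833, 98, 182, 637).
833 = 7^2 × 17
98 = 2 × 7^2
182 = 2 × 7 × 13
637 = 7^2 × 13
gcd(833, 98, 182, 637) = 7.
nuts per bundle = 98 / 7 = 14.

14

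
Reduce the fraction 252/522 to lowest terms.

252 = 2^2 × 3^2 × 7
522 = 2 × 3^2 × 29
gcd(252, 522) = 2 × 3^2 = 18.
Divide numerator and denominator by 18: 252/522 = 14/29.

14/29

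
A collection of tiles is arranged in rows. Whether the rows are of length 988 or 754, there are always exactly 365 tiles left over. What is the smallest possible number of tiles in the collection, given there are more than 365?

29017

N − 365 must be a common multiple of 988 and 754.
988 = 2^2 × 13 × 19
754 = 2 × 13 × 29
LCM(988, 754) = 2^2 × 13 × 19 × 29 = 28652.
Smallest N > 365 is LCM + 365 = 28652 + 365 = 29017.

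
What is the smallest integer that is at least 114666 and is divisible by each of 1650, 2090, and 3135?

125400

The integer must be a common multiple of 1650, 2090, and 3135, so a multiple of their LCM.
1650 = 2 × 3 × 5^2 × 11
2090 = 2 × 5 × 11 × 19
3135 = 3 × 5 × 11 × 19
LCM(1650, 2090, 3135) = 2 × 3 × 5^2 × 11 × 19 = 31350.
Smallest multiple of 31350 that is ≥ 114666: ⌈114666/31350⌉ × 31350 = 4 × 31350 = 125400.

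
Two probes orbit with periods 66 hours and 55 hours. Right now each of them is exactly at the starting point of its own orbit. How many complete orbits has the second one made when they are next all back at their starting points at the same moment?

6 orbits

All finish a whole number of cycles simultaneously at t = LCM of the periods.
66 = 2 × 3 × 11
55 = 5 × 11
LCM(66, 55) = 2 × 3 × 5 × 11 = 330.
Orbits for period 55: 330 / 55 = 6.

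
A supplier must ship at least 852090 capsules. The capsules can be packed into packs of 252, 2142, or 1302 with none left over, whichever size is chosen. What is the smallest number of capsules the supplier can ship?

The number of capsules must be a common multiple of 252, 2142, and 1302, so a multiple of their LCM.
252 = 2^2 × 3^2 × 7
2142 = 2 × 3^2 × 7 × 17
1302 = 2 × 3 × 7 × 31
LCM(252, 2142, 1302) = 2^2 × 3^2 × 7 × 17 × 31 = 132804.
Smallest multiple of 132804 that is ≥ 852090: ⌈852090/132804⌉ × 132804 = 7 × 132804 = 929628.

929628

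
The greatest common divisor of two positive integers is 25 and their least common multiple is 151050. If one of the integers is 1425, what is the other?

For two integers, gcd × lcm = product, so the other is (25 × 151050) / 1425 = 3776250 / 1425 = 2650.

2650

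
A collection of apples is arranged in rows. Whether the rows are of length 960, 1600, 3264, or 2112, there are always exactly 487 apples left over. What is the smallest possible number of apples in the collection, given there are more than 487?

898087

N − 487 must be a common multiple of 960, 1600, 3264, and 2112.
960 = 2^6 × 3 × 5
1600 = 2^6 × 5^2
3264 = 2^6 × 3 × 17
2112 = 2^6 × 3 × 11
LCM(960, 1600, 3264, 2112) = 2^6 × 3 × 5^2 × 11 × 17 = 897600.
Smallest N > 487 is LCM + 487 = 897600 + 487 = 898087.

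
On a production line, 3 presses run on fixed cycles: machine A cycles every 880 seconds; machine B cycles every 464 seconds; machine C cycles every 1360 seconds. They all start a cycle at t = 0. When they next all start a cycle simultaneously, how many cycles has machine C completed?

319 cycles

The first common completion time is the LCM of the periods.
880 = 2^4 × 5 × 11
464 = 2^4 × 29
1360 = 2^4 × 5 × 17
LCM(880, 464, 1360) = 2^4 × 5 × 11 × 17 × 29 = 433840.
Cycles for period 1360: 433840 / 1360 = 319.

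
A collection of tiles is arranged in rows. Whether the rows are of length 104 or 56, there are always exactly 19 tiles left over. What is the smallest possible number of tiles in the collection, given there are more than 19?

747

N − 19 must be a common multiple of 104 and 56.
104 = 2^3 × 13
56 = 2^3 × 7
LCM(104, 56) = 2^3 × 7 × 13 = 728.
Smallest N > 19 is LCM + 19 = 728 + 19 = 747.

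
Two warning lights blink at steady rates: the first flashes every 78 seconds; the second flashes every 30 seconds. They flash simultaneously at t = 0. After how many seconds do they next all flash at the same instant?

The first simultaneous occurrence is after LCM of the individual periods.
78 = 2 × 3 × 13
30 = 2 × 3 × 5
LCM(78, 30) = 2 × 3 × 5 × 13 = 390.

390 seconds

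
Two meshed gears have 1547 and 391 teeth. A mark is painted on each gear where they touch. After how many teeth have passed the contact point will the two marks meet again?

35581 teeth

We need the least common multiple of the intervals.
1547 = 7 × 13 × 17
391 = 17 × 23
LCM(1547, 391) = 7 × 13 × 17 × 23 = 35581.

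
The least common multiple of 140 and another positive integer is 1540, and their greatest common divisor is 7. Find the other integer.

77

gcd × lcm = product of the two integers, so the other integer is (7 × 1540) / 140 = 77.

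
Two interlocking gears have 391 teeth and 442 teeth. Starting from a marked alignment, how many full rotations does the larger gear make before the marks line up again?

23 rotations

All finish a whole number of cycles simultaneously at t = LCM of the periods.
391 = 17 × 23
442 = 2 × 13 × 17
LCM(391, 442) = 2 × 13 × 17 × 23 = 10166.
Rotations for period 442: 10166 / 442 = 23.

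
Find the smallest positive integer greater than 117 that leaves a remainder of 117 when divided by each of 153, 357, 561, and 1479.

N − 117 must be a common multiple of 153, 357, 561, and 1479.
153 = 3^2 × 17
357 = 3 × 7 × 17
561 = 3 × 11 × 17
1479 = 3 × 17 × 29
LCM(153, 357, 561, 1479) = 3^2 × 7 × 11 × 17 × 29 = 341649.
Smallest N > 117 is LCM + 117 = 341649 + 117 = 341766.

341766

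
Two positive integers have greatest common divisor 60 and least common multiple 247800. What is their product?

14868000

For any two positive integers, gcd × lcm = product = 60 × 247800 = 14868000.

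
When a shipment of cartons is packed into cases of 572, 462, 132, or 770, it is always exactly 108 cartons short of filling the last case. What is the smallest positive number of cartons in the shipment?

Being 108 short of a full case of size k means N ≡ −108 (mod k), i.e. N + 108 is a multiple of each size.
572 = 2^2 × 11 × 13
462 = 2 × 3 × 7 × 11
132 = 2^2 × 3 × 11
770 = 2 × 5 × 7 × 11
LCM(572, 462, 132, 770) = 2^2 × 3 × 5 × 7 × 11 × 13 = 60060.
Smallest positive N is 60060 − 108 = 59952.

59952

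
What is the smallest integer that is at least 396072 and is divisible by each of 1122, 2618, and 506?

The integer must be a common multiple of 1122, 2618, and 506, so a multiple of their LCM.
1122 = 2 × 3 × 11 × 17
2618 = 2 × 7 × 11 × 17
506 = 2 × 11 × 23
LCM(1122, 2618, 506) = 2 × 3 × 7 × 11 × 17 × 23 = 180642.
Smallest multiple of 180642 that is ≥ 396072: ⌈396072/180642⌉ × 180642 = 3 × 180642 = 541926.

541926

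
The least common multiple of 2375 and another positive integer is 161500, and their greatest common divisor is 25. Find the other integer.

1700

gcd × lcm = product of the two integers, so the other integer is (25 × 161500) / 2375 = 1700.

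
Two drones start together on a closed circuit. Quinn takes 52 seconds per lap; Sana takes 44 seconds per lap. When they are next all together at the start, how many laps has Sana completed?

13 laps

They are all back at their starting positions together after one LCM of the periods.
52 = 2^2 × 13
44 = 2^2 × 11
LCM(52, 44) = 2^2 × 11 × 13 = 572.
Laps for period 44: 572 / 44 = 13.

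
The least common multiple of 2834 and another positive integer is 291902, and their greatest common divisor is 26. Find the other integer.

gcd × lcm = product of the two integers, so the other integer is (26 × 291902) / 2834 = 2678.

2678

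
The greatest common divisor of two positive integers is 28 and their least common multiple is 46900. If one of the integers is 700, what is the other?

1876

For two integers, gcd × lcm = product, so the other is (28 × 46900) / 700 = 1313200 / 700 = 1876.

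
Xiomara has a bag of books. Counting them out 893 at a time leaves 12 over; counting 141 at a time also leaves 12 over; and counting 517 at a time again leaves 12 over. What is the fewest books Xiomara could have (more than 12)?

29481

N − 12 must be a common multiple of 893, 141, and 517.
893 = 19 × 47
141 = 3 × 47
517 = 11 × 47
LCM(893, 141, 517) = 3 × 11 × 19 × 47 = 29469.
Smallest N > 12 is LCM + 12 = 29469 + 12 = 29481.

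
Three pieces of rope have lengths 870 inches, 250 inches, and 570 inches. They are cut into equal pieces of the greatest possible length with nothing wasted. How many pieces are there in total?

Piece length = gcd(870, 250, 570).
870 = 2 × 3 × 5 × 29
250 = 2 × 5^3
570 = 2 × 3 × 5 × 19
gcd(870, 250, 570) = 2 × 5 = 10.
Total pieces = 870/10 + 250/10 + 570/10 = 87 + 25 + 57 = 169.

169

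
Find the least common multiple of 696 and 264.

7656

696 = 2^3 × 3 × 29
264 = 2^3 × 3 × 11
LCM(696, 264) = 2^3 × 3 × 11 × 29 = 7656.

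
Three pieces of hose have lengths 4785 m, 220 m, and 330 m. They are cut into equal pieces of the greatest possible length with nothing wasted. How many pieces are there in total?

Piece length = gcd(4785, 220, 330).
4785 = 3 × 5 × 11 × 29
220 = 2^2 × 5 × 11
330 = 2 × 3 × 5 × 11
gcd(4785, 220, 330) = 5 × 11 = 55.
Total pieces = 4785/55 + 220/55 + 330/55 = 87 + 4 + 6 = 97.

97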